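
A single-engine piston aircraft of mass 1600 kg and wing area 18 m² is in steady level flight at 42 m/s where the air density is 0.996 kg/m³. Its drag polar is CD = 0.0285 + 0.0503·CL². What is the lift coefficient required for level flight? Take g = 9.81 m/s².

CL = 0.993

Level flight ⇒ L = W = m·g = 1600 × 9.81 = 15696 N.
q = ½ρv² = ½ × 0.996 × 42² = 878.5 Pa.
CL = W/(q·S) = 15696 / (878.5 × 18) = 0.9926.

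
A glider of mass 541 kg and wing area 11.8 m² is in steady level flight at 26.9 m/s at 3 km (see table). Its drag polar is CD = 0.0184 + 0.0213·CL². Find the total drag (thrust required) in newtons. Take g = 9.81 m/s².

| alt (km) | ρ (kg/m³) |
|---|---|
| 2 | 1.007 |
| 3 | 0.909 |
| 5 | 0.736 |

D = 226 N

At 3 km, from the table: ρ = 0.909 kg/m³.
In steady level flight, lift balances weight: W = mg = 541 × 9.81 = 5307.2 N.
Dynamic pressure q = 0.5 × 0.909 × 26.9² = 328.9 Pa.
CL = W/(q·S) = 5307.2 / (328.9 × 11.8) = 1.368.
CD = 0.0184 + 0.0213 × 1.368² = 0.05824.
D = q·S·CD = 328.9 × 11.8 × 0.05824 = 226 N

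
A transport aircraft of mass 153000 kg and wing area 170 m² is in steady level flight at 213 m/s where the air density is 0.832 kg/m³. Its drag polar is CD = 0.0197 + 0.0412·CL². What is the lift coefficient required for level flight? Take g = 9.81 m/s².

Weight W = mg = 153000 × 9.81 = 1.5009×10^6 N; in level flight L = W.
q = ½ρv² = ½ × 0.832 × 213² = 18870 Pa.
CL = W/(q·S) = 1.5009×10^6 / (18870 × 170) = 0.4678.

CL = 0.468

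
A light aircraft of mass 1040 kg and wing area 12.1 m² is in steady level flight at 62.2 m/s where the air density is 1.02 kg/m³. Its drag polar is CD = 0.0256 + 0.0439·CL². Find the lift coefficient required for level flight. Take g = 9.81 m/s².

CL = 0.427

Weight W = mg = 1040 × 9.81 = 10202 N; in level flight L = W.
Dynamic pressure q = 0.5 × 1.02 × 62.2² = 1973 Pa.
Required CL = L/(qS) = 10202/(1973·12.1) = 0.4273.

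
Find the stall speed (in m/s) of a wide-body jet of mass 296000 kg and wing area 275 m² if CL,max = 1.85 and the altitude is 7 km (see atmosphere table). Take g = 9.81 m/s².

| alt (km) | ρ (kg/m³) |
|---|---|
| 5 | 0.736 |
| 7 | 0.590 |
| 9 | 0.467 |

V_stall = 139 m/s

At 7 km, from the table: ρ = 0.590 kg/m³.
Stall occurs when L = W at CL,max. W = mg = 296000 × 9.81 = 2.904×10^6 N.
V_stall = √(2W/(ρ·S·CL,max)) = √(2 × 2.904×10^6 / (0.59 × 275 × 1.85))
V_stall = √19350 = 139 m/s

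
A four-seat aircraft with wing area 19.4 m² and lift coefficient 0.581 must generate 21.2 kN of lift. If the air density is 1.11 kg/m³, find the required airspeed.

L = ½ρv²S·CL ⇒ v = √(2L/(ρ·S·CL))
v = √(2 × 21200 / (1.11 × 19.4 × 0.581)) = √3389 = 58.2 m/s

v = 58.2 m/s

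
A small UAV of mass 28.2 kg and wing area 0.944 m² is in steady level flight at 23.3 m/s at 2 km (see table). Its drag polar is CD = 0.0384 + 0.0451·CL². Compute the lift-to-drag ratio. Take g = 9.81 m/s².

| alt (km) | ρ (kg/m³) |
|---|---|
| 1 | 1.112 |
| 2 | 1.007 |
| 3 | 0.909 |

At 2 km, from the table: ρ = 1.007 kg/m³.
Level flight ⇒ L = W = m·g = 28.2 × 9.81 = 276.64 N.
Dynamic pressure q = 0.5 × 1.007 × 23.3² = 273.3 Pa.
CL = 2W/(ρv²S) = 2×276.64/(1.007×23.3²×0.944) = 1.072.
CD = 0.0384 + 0.0451 × 1.072² = 0.09024.
L/D = CL/CD = 1.072 / 0.09024 = 11.9

L/D = 11.9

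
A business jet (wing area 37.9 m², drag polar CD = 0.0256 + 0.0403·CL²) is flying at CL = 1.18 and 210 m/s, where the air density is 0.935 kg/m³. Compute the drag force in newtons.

D = 63800 N

CD = 0.0256 + 0.0403 × 1.18² = 0.08171
D = ½ρv²S·CD = ½ × 0.935 × 210² × 37.9 × 0.08171 = 63800 N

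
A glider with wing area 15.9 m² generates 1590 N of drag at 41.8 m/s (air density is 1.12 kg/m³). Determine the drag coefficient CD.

CD = 0.102

From D = ½ρv²S·CD, rearranging gives CD = 2D/(ρv²S).
CD = 2 × 1590 / (1.12 × 41.8² × 15.9) = 0.102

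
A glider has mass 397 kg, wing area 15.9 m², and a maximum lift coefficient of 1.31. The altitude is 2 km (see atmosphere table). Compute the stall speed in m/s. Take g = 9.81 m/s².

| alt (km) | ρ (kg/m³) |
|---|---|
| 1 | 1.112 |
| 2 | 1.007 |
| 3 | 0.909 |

V_stall = 19.3 m/s

At 2 km, from the table: ρ = 1.007 kg/m³.
Weight W = mg = 397 × 9.81 = 3895 N.
From L = ½ρV²S·CL,max = W: V_stall = √(2W/(ρSCL,max)) = √(2·3895/(1.007·15.9·1.31))
V_stall = √371.4 = 19.3 m/s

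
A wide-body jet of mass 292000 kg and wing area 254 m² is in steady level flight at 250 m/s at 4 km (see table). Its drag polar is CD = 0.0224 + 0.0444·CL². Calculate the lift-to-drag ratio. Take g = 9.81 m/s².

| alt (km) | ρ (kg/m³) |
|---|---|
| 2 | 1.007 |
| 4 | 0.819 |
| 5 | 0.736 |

At 4 km, from the table: ρ = 0.819 kg/m³.
In steady level flight, lift balances weight: W = mg = 292000 × 9.81 = 2.8645×10^6 N.
q = ½ρv² = ½ × 0.819 × 250² = 25590 Pa.
CL = 2W/(ρv²S) = 2×2.8645×10^6/(0.819×250²×254) = 0.4406.
CD = 0.0224 + 0.0444 × 0.4406² = 0.03102.
L/D = CL/CD = 0.4406 / 0.03102 = 14.2

L/D = 14.2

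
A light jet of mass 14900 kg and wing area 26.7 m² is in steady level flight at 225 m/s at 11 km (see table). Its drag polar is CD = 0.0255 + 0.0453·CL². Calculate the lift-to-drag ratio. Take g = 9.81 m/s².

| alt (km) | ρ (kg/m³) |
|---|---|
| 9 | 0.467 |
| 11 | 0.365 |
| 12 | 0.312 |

At 11 km, from the table: ρ = 0.365 kg/m³.
In steady level flight, lift balances weight: W = mg = 14900 × 9.81 = 1.4617×10^5 N.
Dynamic pressure q = 0.5 × 0.365 × 225² = 9239 Pa.
CL = W/(q·S) = 1.4617×10^5 / (9239 × 26.7) = 0.5925.
CD = 0.0255 + 0.0453 × 0.5925² = 0.0414.
L/D = CL/CD = 0.5925 / 0.0414 = 14.3

L/D = 14.3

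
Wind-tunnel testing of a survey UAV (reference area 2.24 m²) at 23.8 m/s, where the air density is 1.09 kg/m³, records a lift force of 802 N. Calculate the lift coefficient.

From L = ½ρv²S·CL, rearranging gives CL = 2L/(ρv²S).
CL = 2 × 802 / (1.09 × 23.8² × 2.24) = 1.16

CL = 1.16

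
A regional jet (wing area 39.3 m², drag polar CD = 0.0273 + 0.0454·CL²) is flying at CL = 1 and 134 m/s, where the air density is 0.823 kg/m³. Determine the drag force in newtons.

D = 21100 N

CD = 0.0273 + 0.0454 × 1² = 0.0727
D = ½ρv²S·CD = ½ × 0.823 × 134² × 39.3 × 0.0727 = 21100 N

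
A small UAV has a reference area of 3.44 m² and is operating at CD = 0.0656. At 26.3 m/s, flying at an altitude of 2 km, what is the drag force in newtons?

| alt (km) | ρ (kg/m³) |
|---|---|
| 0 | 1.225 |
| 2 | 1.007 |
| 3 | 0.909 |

D = 78.6 N

At 2 km, from the table: ρ = 1.007 kg/m³.
Dynamic pressure q = ½ρv² = ½ × 1.007 × 26.3² = 348.3 Pa.
D = q·S·CD = 348.3 × 3.44 × 0.0656 = 78.6 N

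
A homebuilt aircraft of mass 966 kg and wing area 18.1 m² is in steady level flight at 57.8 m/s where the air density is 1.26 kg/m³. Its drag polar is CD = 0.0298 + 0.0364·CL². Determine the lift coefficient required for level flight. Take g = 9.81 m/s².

In steady level flight, lift balances weight: W = mg = 966 × 9.81 = 9476.5 N.
Dynamic pressure q = 0.5 × 1.26 × 57.8² = 2105 Pa.
CL = 2W/(ρv²S) = 2×9476.5/(1.26×57.8²×18.1) = 0.2488.

CL = 0.249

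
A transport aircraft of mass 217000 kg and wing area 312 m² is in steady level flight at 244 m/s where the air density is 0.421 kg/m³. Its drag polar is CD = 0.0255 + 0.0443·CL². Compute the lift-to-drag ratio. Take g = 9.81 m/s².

L/D = 14.1

Weight W = mg = 217000 × 9.81 = 2.1288×10^6 N; in level flight L = W.
Dynamic pressure q = 0.5 × 0.421 × 244² = 12530 Pa.
CL = 2W/(ρv²S) = 2×2.1288×10^6/(0.421×244²×312) = 0.5444.
CD = 0.0255 + 0.0443 × 0.5444² = 0.03863.
L/D = CL/CD = 0.5444 / 0.03863 = 14.1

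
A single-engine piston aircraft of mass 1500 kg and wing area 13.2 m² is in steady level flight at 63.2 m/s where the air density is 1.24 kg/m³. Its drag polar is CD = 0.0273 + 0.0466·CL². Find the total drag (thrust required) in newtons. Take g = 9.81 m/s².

Level flight ⇒ L = W = m·g = 1500 × 9.81 = 14715 N.
Dynamic pressure q = 0.5 × 1.24 × 63.2² = 2476 Pa.
CL = W/(q·S) = 14715 / (2476 × 13.2) = 0.4502.
CD = 0.0273 + 0.0466 × 0.4502² = 0.03674.
D = q·S·CD = 2476 × 13.2 × 0.03674 = 1201 N

D = 1200 N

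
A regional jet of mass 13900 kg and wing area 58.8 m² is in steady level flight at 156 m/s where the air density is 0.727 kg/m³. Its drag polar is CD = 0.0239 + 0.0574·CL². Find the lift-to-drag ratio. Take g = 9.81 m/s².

L/D = 9.41

Level flight ⇒ L = W = m·g = 13900 × 9.81 = 1.3636×10^5 N.
Dynamic pressure q = 0.5 × 0.727 × 156² = 8846 Pa.
CL = 2W/(ρv²S) = 2×1.3636×10^5/(0.727×156²×58.8) = 0.2622.
CD = 0.0239 + 0.0574 × 0.2622² = 0.02784.
L/D = CL/CD = 0.2622 / 0.02784 = 9.41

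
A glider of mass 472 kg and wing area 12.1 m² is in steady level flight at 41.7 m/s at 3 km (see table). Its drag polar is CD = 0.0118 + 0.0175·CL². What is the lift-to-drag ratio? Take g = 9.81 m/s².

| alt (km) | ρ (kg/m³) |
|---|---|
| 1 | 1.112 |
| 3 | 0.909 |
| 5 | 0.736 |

At 3 km, from the table: ρ = 0.909 kg/m³.
Level flight ⇒ L = W = m·g = 472 × 9.81 = 4630.3 N.
Dynamic pressure q = 0.5 × 0.909 × 41.7² = 790.3 Pa.
CL = W/(q·S) = 4630.3 / (790.3 × 12.1) = 0.4842.
CD = 0.0118 + 0.0175 × 0.4842² = 0.0159.
L/D = CL/CD = 0.4842 / 0.0159 = 30.4

L/D = 30.4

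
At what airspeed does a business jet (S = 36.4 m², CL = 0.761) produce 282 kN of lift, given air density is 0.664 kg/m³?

L = ½ρv²S·CL ⇒ v = √(2L/(ρ·S·CL))
v = √(2 × 2.82×10^5 / (0.664 × 36.4 × 0.761)) = √30660 = 175 m/s

v = 175 m/s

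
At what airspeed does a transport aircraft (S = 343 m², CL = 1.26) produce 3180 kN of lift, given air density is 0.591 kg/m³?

L = ½ρv²S·CL ⇒ v = √(2L/(ρ·S·CL))
v = √(2 × 3.18×10^6 / (0.591 × 343 × 1.26)) = √24900 = 158 m/s

v = 158 m/s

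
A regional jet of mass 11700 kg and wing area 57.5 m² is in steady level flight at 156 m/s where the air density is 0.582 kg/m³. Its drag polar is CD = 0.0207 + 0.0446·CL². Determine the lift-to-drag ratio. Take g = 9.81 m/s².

L/D = 11.6

Weight W = mg = 11700 × 9.81 = 1.1478×10^5 N; in level flight L = W.
Dynamic pressure q = 0.5 × 0.582 × 156² = 7082 Pa.
CL = 2W/(ρv²S) = 2×1.1478×10^5/(0.582×156²×57.5) = 0.2819.
CD = 0.0207 + 0.0446 × 0.2819² = 0.02424.
L/D = CL/CD = 0.2819 / 0.02424 = 11.6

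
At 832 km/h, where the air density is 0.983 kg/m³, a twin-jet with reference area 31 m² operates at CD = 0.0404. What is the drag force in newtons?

D = 32900 N

Convert speed: v = 832 km/h ÷ 3.6 = 231.1 m/s.
D = ½ρv²S·CD = ½ × 0.983 × 231.1² × 31 × 0.0404 = 32900 N ≈ 32.9 kN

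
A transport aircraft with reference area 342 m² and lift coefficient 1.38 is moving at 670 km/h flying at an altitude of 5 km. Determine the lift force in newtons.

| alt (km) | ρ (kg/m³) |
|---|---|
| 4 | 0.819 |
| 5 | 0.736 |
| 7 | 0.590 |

L = 6.02×10^6 N

At 5 km, from the table: ρ = 0.736 kg/m³.
Convert speed: v = 670 km/h ÷ 3.6 = 186.1 m/s.
Dynamic pressure q = ½ρv² = ½ × 0.736 × 186.1² = 12750 Pa.
L = q·S·CL = 12750 × 342 × 1.38 = 6.02×10^6 N ≈ 6020 kN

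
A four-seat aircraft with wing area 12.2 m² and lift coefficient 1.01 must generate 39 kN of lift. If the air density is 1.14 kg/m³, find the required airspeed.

L = ½ρv²S·CL ⇒ v = √(2L/(ρ·S·CL))
v = √(2 × 39000 / (1.14 × 12.2 × 1.01)) = √5553 = 74.5 m/s

v = 74.5 m/s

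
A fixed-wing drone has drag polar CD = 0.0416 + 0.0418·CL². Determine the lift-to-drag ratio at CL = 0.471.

CD = 0.0416 + 0.0418 × 0.471² = 0.05087
L/D = CL/CD = 0.471 / 0.05087 = 9.26

L/D = 9.26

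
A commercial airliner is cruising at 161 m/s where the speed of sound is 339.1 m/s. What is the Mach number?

M = v/a = 161 / 339.1 = 0.475

M = 0.475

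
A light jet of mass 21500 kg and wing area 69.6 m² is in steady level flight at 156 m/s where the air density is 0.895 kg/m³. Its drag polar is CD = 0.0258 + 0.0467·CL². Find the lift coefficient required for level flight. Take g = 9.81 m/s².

Level flight ⇒ L = W = m·g = 21500 × 9.81 = 2.1092×10^5 N.
q = ½ρv² = ½ × 0.895 × 156² = 10890 Pa.
CL = 2W/(ρv²S) = 2×2.1092×10^5/(0.895×156²×69.6) = 0.2783.

CL = 0.278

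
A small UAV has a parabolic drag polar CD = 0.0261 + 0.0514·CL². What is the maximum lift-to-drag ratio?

(L/D)max = 13.7

For CD = CD0 + K·CL², (L/D)max occurs at CL* = √(CD0/K) and equals 1/(2√(K·CD0)).
(L/D)max = 1/(2√(0.0514 × 0.0261)) = 1/(2 × 0.03663) = 13.7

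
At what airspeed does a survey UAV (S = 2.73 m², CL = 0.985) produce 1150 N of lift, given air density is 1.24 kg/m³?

L = ½ρv²S·CL ⇒ v = √(2L/(ρ·S·CL))
v = √(2 × 1150 / (1.24 × 2.73 × 0.985)) = √689.8 = 26.3 m/s

v = 26.3 m/s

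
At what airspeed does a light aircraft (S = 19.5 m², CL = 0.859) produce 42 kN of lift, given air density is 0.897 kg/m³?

L = ½ρv²S·CL ⇒ v = √(2L/(ρ·S·CL))
v = √(2 × 42000 / (0.897 × 19.5 × 0.859)) = √5591 = 74.8 m/s

v = 74.8 m/s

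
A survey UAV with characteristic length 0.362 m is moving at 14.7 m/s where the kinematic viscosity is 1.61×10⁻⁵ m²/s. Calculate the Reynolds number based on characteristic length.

Re = 3.31×10^5

Re = v·c/ν = 14.7 × 0.362 / (1.61×10⁻⁵) = 3.31×10^5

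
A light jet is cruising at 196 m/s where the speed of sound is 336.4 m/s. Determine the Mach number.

M = v/a = 196 / 336.4 = 0.583

M = 0.583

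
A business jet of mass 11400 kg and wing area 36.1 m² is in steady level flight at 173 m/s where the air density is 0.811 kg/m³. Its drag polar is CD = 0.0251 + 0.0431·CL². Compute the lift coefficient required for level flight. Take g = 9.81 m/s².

CL = 0.255

Weight W = mg = 11400 × 9.81 = 1.1183×10^5 N; in level flight L = W.
q = ½ρv² = ½ × 0.811 × 173² = 12140 Pa.
Required CL = L/(qS) = 1.1183×10^5/(12140·36.1) = 0.2553.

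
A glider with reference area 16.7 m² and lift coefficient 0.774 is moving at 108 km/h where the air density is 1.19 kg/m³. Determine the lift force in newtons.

Convert speed: v = 108 km/h ÷ 3.6 = 30 m/s.
L = ½ρv²S·CL = ½ × 1.19 × 30² × 16.7 × 0.774 = 6920 N ≈ 6.92 kN

L = 6920 N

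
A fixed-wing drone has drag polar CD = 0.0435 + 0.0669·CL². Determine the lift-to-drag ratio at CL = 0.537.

L/D = 8.55

CD = 0.0435 + 0.0669 × 0.537² = 0.06279
L/D = CL/CD = 0.537 / 0.06279 = 8.55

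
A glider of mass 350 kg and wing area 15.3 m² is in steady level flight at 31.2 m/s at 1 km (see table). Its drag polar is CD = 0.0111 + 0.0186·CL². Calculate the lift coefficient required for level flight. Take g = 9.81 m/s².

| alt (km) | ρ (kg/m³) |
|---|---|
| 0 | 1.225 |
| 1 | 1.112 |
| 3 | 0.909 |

At 1 km, from the table: ρ = 1.112 kg/m³.
Weight W = mg = 350 × 9.81 = 3433.5 N; in level flight L = W.
q = ½ρv² = ½ × 1.112 × 31.2² = 541.2 Pa.
Required CL = L/(qS) = 3433.5/(541.2·15.3) = 0.4146.

CL = 0.415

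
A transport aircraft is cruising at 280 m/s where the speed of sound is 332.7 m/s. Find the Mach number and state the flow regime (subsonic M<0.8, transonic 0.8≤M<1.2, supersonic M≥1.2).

M = v/a = 280 / 332.7 = 0.842
M = 0.842 → transonic.

M = 0.842 (transonic)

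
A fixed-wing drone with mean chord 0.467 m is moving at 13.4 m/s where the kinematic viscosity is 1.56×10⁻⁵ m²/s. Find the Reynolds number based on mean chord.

Re = 4.01×10^5

Re = v·c/ν = 13.4 × 0.467 / (1.56×10⁻⁵) = 4.01×10^5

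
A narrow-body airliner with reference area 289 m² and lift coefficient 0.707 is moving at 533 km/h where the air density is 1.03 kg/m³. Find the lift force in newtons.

L = 2.31×10^6 N

Convert speed: v = 533 km/h ÷ 3.6 = 148.1 m/s.
L = ½ρv²S·CL = ½ × 1.03 × 148.1² × 289 × 0.707 = 2.31×10^6 N ≈ 2310 kN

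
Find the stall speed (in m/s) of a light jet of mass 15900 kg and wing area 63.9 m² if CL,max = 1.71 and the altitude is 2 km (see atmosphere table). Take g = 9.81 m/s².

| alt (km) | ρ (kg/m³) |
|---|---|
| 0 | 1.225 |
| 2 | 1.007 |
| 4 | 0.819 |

V_stall = 53.2 m/s

At 2 km, from the table: ρ = 1.007 kg/m³.
Weight W = mg = 15900 × 9.81 = 1.56×10^5 N.
From L = ½ρV²S·CL,max = W: V_stall = √(2W/(ρSCL,max)) = √(2·1.56×10^5/(1.007·63.9·1.71))
V_stall = √2835 = 53.2 m/s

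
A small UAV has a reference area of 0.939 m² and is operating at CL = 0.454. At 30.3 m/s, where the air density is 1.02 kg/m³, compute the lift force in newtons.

Dynamic pressure q = ½ρv² = ½ × 1.02 × 30.3² = 468.2 Pa.
L = q·S·CL = 468.2 × 0.939 × 0.454 = 200 N

L = 200 N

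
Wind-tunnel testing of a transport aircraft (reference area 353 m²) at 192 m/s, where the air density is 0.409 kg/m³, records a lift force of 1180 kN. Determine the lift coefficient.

CL = 0.443

From L = ½ρv²S·CL, rearranging gives CL = 2L/(ρv²S).
CL = 2 × 1.18×10^6 / (0.409 × 192² × 353) = 0.443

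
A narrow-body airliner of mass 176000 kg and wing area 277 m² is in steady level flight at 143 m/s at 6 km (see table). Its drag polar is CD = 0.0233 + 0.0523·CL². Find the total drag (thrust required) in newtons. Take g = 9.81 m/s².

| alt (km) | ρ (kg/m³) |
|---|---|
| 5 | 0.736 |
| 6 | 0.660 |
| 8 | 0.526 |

At 6 km, from the table: ρ = 0.660 kg/m³.
Level flight ⇒ L = W = m·g = 176000 × 9.81 = 1.7266×10^6 N.
q = ½ρv² = ½ × 0.66 × 143² = 6748 Pa.
Required CL = L/(qS) = 1.7266×10^6/(6748·277) = 0.9237.
CD = 0.0233 + 0.0523 × 0.9237² = 0.06792.
D = q·S·CD = 6748 × 277 × 0.06792 = 1.27×10^5 N

D = 1.27×10^5 N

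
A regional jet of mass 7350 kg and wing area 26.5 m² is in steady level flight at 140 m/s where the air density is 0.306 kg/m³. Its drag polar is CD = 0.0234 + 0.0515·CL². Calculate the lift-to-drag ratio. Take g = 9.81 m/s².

In steady level flight, lift balances weight: W = mg = 7350 × 9.81 = 72104 N.
q = ½ρv² = ½ × 0.306 × 140² = 2999 Pa.
Required CL = L/(qS) = 72104/(2999·26.5) = 0.9073.
CD = 0.0234 + 0.0515 × 0.9073² = 0.0658.
L/D = CL/CD = 0.9073 / 0.0658 = 13.8

L/D = 13.8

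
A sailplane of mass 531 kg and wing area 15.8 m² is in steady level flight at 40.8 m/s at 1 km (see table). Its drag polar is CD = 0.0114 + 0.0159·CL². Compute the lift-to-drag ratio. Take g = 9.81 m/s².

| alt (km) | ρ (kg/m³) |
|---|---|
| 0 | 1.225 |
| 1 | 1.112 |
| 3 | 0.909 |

At 1 km, from the table: ρ = 1.112 kg/m³.
In steady level flight, lift balances weight: W = mg = 531 × 9.81 = 5209.1 N.
q = ½ρv² = ½ × 1.112 × 40.8² = 925.5 Pa.
Required CL = L/(qS) = 5209.1/(925.5·15.8) = 0.3562.
CD = 0.0114 + 0.0159 × 0.3562² = 0.01342.
L/D = CL/CD = 0.3562 / 0.01342 = 26.5

L/D = 26.5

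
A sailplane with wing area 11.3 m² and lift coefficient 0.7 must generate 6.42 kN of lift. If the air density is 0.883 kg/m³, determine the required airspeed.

L = ½ρv²S·CL ⇒ v = √(2L/(ρ·S·CL))
v = √(2 × 6420 / (0.883 × 11.3 × 0.7)) = √1838 = 42.9 m/s

v = 42.9 m/s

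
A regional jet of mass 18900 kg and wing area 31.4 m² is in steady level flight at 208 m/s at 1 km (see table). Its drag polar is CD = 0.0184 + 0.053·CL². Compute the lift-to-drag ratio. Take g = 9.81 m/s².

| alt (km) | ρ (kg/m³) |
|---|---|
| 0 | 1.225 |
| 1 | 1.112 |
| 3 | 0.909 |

At 1 km, from the table: ρ = 1.112 kg/m³.
Weight W = mg = 18900 × 9.81 = 1.8541×10^5 N; in level flight L = W.
Dynamic pressure q = 0.5 × 1.112 × 208² = 24050 Pa.
CL = W/(q·S) = 1.8541×10^5 / (24050 × 31.4) = 0.2455.
CD = 0.0184 + 0.053 × 0.2455² = 0.02159.
L/D = CL/CD = 0.2455 / 0.02159 = 11.4

L/D = 11.4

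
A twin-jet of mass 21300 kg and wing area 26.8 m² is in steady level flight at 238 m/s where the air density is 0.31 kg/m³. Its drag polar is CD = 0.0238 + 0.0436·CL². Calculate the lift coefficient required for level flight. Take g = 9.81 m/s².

Weight W = mg = 21300 × 9.81 = 2.0895×10^5 N; in level flight L = W.
q = ½ρv² = ½ × 0.31 × 238² = 8780 Pa.
Required CL = L/(qS) = 2.0895×10^5/(8780·26.8) = 0.888.

CL = 0.888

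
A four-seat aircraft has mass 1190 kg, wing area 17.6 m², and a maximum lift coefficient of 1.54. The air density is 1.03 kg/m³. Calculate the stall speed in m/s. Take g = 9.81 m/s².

At stall, lift equals weight: L = W = m·g = 1190 × 9.81 = 11670 N.
V_stall = √(2W/(ρ·S·CL,max)) = √(2 × 11670 / (1.03 × 17.6 × 1.54))
V_stall = √836.3 = 28.9 m/s

V_stall = 28.9 m/s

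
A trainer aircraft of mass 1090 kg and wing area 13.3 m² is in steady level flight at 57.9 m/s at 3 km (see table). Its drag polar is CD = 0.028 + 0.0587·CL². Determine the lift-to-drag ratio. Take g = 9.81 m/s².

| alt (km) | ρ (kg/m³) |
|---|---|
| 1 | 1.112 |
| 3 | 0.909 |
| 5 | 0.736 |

L/D = 11.9

At 3 km, from the table: ρ = 0.909 kg/m³.
In steady level flight, lift balances weight: W = mg = 1090 × 9.81 = 10693 N.
Dynamic pressure q = 0.5 × 0.909 × 57.9² = 1524 Pa.
CL = W/(q·S) = 10693 / (1524 × 13.3) = 0.5277.
CD = 0.028 + 0.0587 × 0.5277² = 0.04434.
L/D = CL/CD = 0.5277 / 0.04434 = 11.9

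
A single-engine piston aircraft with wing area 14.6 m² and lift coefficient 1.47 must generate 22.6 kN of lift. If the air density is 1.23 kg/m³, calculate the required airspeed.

v = 41.4 m/s

L = ½ρv²S·CL ⇒ v = √(2L/(ρ·S·CL))
v = √(2 × 22600 / (1.23 × 14.6 × 1.47)) = √1712 = 41.4 m/s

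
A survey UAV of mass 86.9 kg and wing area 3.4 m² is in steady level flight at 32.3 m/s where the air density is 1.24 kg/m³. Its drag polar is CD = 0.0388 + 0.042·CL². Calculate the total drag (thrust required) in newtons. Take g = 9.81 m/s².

Level flight ⇒ L = W = m·g = 86.9 × 9.81 = 852.49 N.
q = ½ρv² = ½ × 1.24 × 32.3² = 646.8 Pa.
CL = W/(q·S) = 852.49 / (646.8 × 3.4) = 0.3876.
CD = 0.0388 + 0.042 × 0.3876² = 0.04511.
D = q·S·CD = 646.8 × 3.4 × 0.04511 = 99.21 N

D = 99.2 N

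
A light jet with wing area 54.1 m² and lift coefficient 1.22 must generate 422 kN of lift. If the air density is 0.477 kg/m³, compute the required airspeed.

v = 164 m/s

L = ½ρv²S·CL ⇒ v = √(2L/(ρ·S·CL))
v = √(2 × 4.22×10^5 / (0.477 × 54.1 × 1.22)) = √26810 = 164 m/s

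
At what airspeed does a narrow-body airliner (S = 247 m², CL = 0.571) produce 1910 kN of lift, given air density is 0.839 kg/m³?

v = 180 m/s

L = ½ρv²S·CL ⇒ v = √(2L/(ρ·S·CL))
v = √(2 × 1.91×10^6 / (0.839 × 247 × 0.571)) = √32280 = 180 m/s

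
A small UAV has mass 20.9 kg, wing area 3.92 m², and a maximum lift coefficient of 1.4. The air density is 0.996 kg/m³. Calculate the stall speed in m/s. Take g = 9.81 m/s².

V_stall = 8.66 m/s

At stall, lift equals weight: L = W = m·g = 20.9 × 9.81 = 205 N.
From L = ½ρV²S·CL,max = W: V_stall = √(2W/(ρSCL,max)) = √(2·205/(0.996·3.92·1.4))
V_stall = √75.02 = 8.66 m/s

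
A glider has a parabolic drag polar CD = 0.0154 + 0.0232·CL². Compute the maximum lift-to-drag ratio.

For CD = CD0 + K·CL², (L/D)max occurs at CL* = √(CD0/K) and equals 1/(2√(K·CD0)).
(L/D)max = 1/(2√(0.0232 × 0.0154)) = 1/(2 × 0.0189) = 26.5

(L/D)max = 26.5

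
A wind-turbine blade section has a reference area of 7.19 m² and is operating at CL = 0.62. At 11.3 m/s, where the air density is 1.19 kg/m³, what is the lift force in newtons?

L = 339 N

Dynamic pressure q = ½ρv² = ½ × 1.19 × 11.3² = 75.98 Pa.
L = q·S·CL = 75.98 × 7.19 × 0.62 = 339 N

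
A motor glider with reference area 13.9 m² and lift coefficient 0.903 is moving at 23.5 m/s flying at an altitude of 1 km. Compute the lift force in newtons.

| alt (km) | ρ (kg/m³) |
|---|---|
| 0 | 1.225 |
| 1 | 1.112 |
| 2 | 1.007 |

L = 3850 N

At 1 km, from the table: ρ = 1.112 kg/m³.
Dynamic pressure q = ½ρv² = ½ × 1.112 × 23.5² = 307.1 Pa.
L = q·S·CL = 307.1 × 13.9 × 0.903 = 3850 N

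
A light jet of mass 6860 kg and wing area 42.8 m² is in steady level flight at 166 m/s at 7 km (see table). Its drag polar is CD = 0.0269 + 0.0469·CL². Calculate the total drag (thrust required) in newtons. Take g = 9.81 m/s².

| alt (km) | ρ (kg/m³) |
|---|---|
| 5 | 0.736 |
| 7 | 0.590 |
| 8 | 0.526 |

D = 9970 N

At 7 km, from the table: ρ = 0.590 kg/m³.
In steady level flight, lift balances weight: W = mg = 6860 × 9.81 = 67297 N.
q = ½ρv² = ½ × 0.59 × 166² = 8129 Pa.
CL = W/(q·S) = 67297 / (8129 × 42.8) = 0.1934.
CD = 0.0269 + 0.0469 × 0.1934² = 0.02865.
D = q·S·CD = 8129 × 42.8 × 0.02865 = 9970 N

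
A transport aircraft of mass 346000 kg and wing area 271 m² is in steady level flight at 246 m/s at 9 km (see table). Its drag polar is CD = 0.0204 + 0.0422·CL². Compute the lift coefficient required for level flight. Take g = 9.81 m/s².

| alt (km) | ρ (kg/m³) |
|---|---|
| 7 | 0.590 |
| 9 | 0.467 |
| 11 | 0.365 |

At 9 km, from the table: ρ = 0.467 kg/m³.
In steady level flight, lift balances weight: W = mg = 346000 × 9.81 = 3.3943×10^6 N.
q = ½ρv² = ½ × 0.467 × 246² = 14130 Pa.
Required CL = L/(qS) = 3.3943×10^6/(14130·271) = 0.8864.

CL = 0.886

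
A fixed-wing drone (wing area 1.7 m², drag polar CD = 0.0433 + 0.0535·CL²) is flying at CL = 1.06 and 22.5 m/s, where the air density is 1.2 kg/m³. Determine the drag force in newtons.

CD = 0.0433 + 0.0535 × 1.06² = 0.1034
D = ½ρv²S·CD = ½ × 1.2 × 22.5² × 1.7 × 0.1034 = 53.4 N

D = 53.4 N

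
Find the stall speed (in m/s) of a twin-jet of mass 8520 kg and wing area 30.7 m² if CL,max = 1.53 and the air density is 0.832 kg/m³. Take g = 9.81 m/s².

Stall occurs when L = W at CL,max. W = mg = 8520 × 9.81 = 83580 N.
From L = ½ρV²S·CL,max = W: V_stall = √(2W/(ρSCL,max)) = √(2·83580/(0.832·30.7·1.53))
V_stall = √4277 = 65.4 m/s

V_stall = 65.4 m/s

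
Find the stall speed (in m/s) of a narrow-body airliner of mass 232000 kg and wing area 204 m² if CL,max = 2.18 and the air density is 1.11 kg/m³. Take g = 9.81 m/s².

Weight W = mg = 232000 × 9.81 = 2.276×10^6 N.
From L = ½ρV²S·CL,max = W: V_stall = √(2W/(ρSCL,max)) = √(2·2.276×10^6/(1.11·204·2.18))
V_stall = √9221 = 96 m/s

V_stall = 96 m/s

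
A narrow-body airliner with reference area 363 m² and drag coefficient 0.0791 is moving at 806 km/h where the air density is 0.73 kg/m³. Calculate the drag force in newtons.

D = 5.25×10^5 N

Convert speed: v = 806 km/h ÷ 3.6 = 223.9 m/s.
Dynamic pressure q = ½ρv² = ½ × 0.73 × 223.9² = 18300 Pa.
D = q·S·CD = 18300 × 363 × 0.0791 = 5.25×10^5 N ≈ 525 kN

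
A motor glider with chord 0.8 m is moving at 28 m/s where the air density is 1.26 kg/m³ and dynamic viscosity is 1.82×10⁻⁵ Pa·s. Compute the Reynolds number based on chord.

Re = ρ·v·c/μ = 1.26 × 28 × 0.8 / (1.82×10⁻⁵) = 1.55×10^6

Re = 1.55×10^6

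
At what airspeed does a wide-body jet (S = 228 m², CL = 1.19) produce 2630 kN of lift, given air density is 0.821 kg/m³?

v = 154 m/s

L = ½ρv²S·CL ⇒ v = √(2L/(ρ·S·CL))
v = √(2 × 2.63×10^6 / (0.821 × 228 × 1.19)) = √23610 = 154 m/s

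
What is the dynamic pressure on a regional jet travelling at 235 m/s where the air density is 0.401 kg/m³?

q = 11100 Pa

q = ½ρv² = ½ × 0.401 × 235² = 11100 Pa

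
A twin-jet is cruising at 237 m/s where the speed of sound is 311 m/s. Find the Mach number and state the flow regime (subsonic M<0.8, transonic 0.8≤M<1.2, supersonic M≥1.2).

M = v/a = 237 / 311 = 0.762
M = 0.762 → subsonic.

M = 0.762 (subsonic)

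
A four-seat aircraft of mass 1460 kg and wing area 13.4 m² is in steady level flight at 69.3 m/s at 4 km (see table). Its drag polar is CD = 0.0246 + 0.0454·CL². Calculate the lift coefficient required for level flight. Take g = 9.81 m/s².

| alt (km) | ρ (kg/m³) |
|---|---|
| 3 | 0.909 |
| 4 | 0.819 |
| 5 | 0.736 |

CL = 0.543

At 4 km, from the table: ρ = 0.819 kg/m³.
In steady level flight, lift balances weight: W = mg = 1460 × 9.81 = 14323 N.
q = ½ρv² = ½ × 0.819 × 69.3² = 1967 Pa.
CL = 2W/(ρv²S) = 2×14323/(0.819×69.3²×13.4) = 0.5435.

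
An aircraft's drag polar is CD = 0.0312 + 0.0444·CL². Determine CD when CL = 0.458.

CD = 0.0405

CD = 0.0312 + 0.0444 × 0.458² = 0.0312 + 0.009314 = 0.0405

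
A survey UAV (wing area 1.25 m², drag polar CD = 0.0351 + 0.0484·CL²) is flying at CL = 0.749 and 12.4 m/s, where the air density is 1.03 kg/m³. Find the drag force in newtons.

D = 6.16 N

CD = 0.0351 + 0.0484 × 0.749² = 0.06225
D = ½ρv²S·CD = ½ × 1.03 × 12.4² × 1.25 × 0.06225 = 6.16 N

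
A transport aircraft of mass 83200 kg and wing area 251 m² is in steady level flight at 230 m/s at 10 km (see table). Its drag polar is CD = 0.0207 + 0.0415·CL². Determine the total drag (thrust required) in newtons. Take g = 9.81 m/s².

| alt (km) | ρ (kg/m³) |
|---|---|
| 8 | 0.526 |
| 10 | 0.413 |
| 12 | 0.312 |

D = 66800 N

At 10 km, from the table: ρ = 0.413 kg/m³.
Weight W = mg = 83200 × 9.81 = 8.1619×10^5 N; in level flight L = W.
Dynamic pressure q = 0.5 × 0.413 × 230² = 10920 Pa.
Required CL = L/(qS) = 8.1619×10^5/(10920·251) = 0.2977.
CD = 0.0207 + 0.0415 × 0.2977² = 0.02438.
D = q·S·CD = 10920 × 251 × 0.02438 = 66840 N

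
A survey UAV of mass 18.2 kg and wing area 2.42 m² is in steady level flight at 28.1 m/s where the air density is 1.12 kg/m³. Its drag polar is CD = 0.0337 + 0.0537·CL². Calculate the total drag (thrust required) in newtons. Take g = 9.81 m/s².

D = 37.7 N

In steady level flight, lift balances weight: W = mg = 18.2 × 9.81 = 178.54 N.
Dynamic pressure q = 0.5 × 1.12 × 28.1² = 442.2 Pa.
Required CL = L/(qS) = 178.54/(442.2·2.42) = 0.1668.
CD = 0.0337 + 0.0537 × 0.1668² = 0.03519.
D = q·S·CD = 442.2 × 2.42 × 0.03519 = 37.66 N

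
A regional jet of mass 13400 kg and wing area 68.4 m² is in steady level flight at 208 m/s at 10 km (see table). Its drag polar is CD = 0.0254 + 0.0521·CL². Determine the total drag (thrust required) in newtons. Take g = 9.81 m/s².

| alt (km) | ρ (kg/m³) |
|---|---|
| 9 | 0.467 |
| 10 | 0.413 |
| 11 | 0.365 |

D = 17000 N

At 10 km, from the table: ρ = 0.413 kg/m³.
Level flight ⇒ L = W = m·g = 13400 × 9.81 = 1.3145×10^5 N.
q = ½ρv² = ½ × 0.413 × 208² = 8934 Pa.
CL = W/(q·S) = 1.3145×10^5 / (8934 × 68.4) = 0.2151.
CD = 0.0254 + 0.0521 × 0.2151² = 0.02781.
D = q·S·CD = 8934 × 68.4 × 0.02781 = 16990 N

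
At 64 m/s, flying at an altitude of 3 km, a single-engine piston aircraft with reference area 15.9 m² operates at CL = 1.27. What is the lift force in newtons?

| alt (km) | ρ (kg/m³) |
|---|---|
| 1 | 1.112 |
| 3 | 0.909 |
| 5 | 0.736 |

At 3 km, from the table: ρ = 0.909 kg/m³.
L = ½ρv²S·CL = ½ × 0.909 × 64² × 15.9 × 1.27 = 37600 N ≈ 37.6 kN

L = 37600 N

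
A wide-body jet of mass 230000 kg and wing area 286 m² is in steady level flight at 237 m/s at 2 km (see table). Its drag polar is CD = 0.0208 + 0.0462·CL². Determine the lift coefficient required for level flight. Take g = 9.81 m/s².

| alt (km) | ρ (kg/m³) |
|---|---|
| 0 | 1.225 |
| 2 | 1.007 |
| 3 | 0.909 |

At 2 km, from the table: ρ = 1.007 kg/m³.
Level flight ⇒ L = W = m·g = 230000 × 9.81 = 2.2563×10^6 N.
q = ½ρv² = ½ × 1.007 × 237² = 28280 Pa.
CL = 2W/(ρv²S) = 2×2.2563×10^6/(1.007×237²×286) = 0.279.

CL = 0.279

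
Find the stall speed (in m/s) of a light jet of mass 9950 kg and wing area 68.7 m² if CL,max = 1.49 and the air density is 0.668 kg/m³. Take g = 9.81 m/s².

V_stall = 53.4 m/s

Weight W = mg = 9950 × 9.81 = 97610 N.
From L = ½ρV²S·CL,max = W: V_stall = √(2W/(ρSCL,max)) = √(2·97610/(0.668·68.7·1.49))
V_stall = √2855 = 53.4 m/s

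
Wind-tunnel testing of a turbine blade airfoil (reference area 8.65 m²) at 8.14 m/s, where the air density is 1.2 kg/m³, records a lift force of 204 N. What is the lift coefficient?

From L = ½ρv²S·CL, rearranging gives CL = 2L/(ρv²S).
CL = 2 × 204 / (1.2 × 8.14² × 8.65) = 0.593

CL = 0.593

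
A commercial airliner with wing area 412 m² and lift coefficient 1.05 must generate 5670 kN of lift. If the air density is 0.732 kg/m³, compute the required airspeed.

L = ½ρv²S·CL ⇒ v = √(2L/(ρ·S·CL))
v = √(2 × 5.67×10^6 / (0.732 × 412 × 1.05)) = √35810 = 189 m/s

v = 189 m/s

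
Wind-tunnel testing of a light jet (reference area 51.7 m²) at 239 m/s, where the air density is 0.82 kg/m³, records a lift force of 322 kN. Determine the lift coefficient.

From L = ½ρv²S·CL, rearranging gives CL = 2L/(ρv²S).
CL = 2 × 3.22×10^5 / (0.82 × 239² × 51.7) = 0.266

CL = 0.266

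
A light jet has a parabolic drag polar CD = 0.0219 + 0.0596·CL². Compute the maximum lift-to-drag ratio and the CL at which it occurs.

(L/D)max = 13.8, at CL = 0.606

For CD = CD0 + K·CL², (L/D)max occurs at CL* = √(CD0/K) and equals 1/(2√(K·CD0)).
(L/D)max = 1/(2√(0.0596 × 0.0219)) = 1/(2 × 0.03613) = 13.8
CL* = √(0.0219/0.0596) = 0.606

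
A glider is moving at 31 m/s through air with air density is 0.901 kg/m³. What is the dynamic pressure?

q = ½ρv² = ½ × 0.901 × 31² = 433 Pa

q = 433 Pa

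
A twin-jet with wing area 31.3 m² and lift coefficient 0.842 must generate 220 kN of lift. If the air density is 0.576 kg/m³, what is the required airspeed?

L = ½ρv²S·CL ⇒ v = √(2L/(ρ·S·CL))
v = √(2 × 2.2×10^5 / (0.576 × 31.3 × 0.842)) = √28990 = 170 m/s

v = 170 m/s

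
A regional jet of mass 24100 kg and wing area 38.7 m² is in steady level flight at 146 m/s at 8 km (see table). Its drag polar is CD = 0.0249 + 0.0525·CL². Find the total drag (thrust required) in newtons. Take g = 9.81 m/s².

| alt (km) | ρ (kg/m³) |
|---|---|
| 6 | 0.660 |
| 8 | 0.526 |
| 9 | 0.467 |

At 8 km, from the table: ρ = 0.526 kg/m³.
Level flight ⇒ L = W = m·g = 24100 × 9.81 = 2.3642×10^5 N.
Dynamic pressure q = 0.5 × 0.526 × 146² = 5606 Pa.
Required CL = L/(qS) = 2.3642×10^5/(5606·38.7) = 1.09.
CD = 0.0249 + 0.0525 × 1.09² = 0.08724.
D = q·S·CD = 5606 × 38.7 × 0.08724 = 18930 N

D = 18900 N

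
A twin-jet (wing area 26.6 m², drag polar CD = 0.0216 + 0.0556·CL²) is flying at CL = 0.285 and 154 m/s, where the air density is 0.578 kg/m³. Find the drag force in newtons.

D = 4760 N

CD = 0.0216 + 0.0556 × 0.285² = 0.02612
D = ½ρv²S·CD = ½ × 0.578 × 154² × 26.6 × 0.02612 = 4760 N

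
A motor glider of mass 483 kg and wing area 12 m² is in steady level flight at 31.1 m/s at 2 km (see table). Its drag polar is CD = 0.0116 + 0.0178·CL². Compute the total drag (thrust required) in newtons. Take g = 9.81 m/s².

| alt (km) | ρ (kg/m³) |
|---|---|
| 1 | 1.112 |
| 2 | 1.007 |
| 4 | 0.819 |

At 2 km, from the table: ρ = 1.007 kg/m³.
Level flight ⇒ L = W = m·g = 483 × 9.81 = 4738.2 N.
q = ½ρv² = ½ × 1.007 × 31.1² = 487 Pa.
CL = W/(q·S) = 4738.2 / (487 × 12) = 0.8108.
CD = 0.0116 + 0.0178 × 0.8108² = 0.0233.
D = q·S·CD = 487 × 12 × 0.0233 = 136.2 N

D = 136 N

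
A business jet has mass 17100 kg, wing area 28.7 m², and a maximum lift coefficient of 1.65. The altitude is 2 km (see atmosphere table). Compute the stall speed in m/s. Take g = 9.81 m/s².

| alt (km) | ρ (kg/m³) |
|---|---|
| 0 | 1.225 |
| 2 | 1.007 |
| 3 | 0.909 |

At 2 km, from the table: ρ = 1.007 kg/m³.
At stall, lift equals weight: L = W = m·g = 17100 × 9.81 = 1.678×10^5 N.
V_stall = √(2W/(ρ·S·CL,max)) = √(2 × 1.678×10^5 / (1.007 × 28.7 × 1.65))
V_stall = √7036 = 83.9 m/s

V_stall = 83.9 m/s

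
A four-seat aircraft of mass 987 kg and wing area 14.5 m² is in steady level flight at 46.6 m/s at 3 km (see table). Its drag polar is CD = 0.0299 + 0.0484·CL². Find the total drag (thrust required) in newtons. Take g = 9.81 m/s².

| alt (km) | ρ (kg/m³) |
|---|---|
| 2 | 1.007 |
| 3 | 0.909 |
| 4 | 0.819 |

D = 745 N

At 3 km, from the table: ρ = 0.909 kg/m³.
In steady level flight, lift balances weight: W = mg = 987 × 9.81 = 9682.5 N.
q = ½ρv² = ½ × 0.909 × 46.6² = 987 Pa.
CL = W/(q·S) = 9682.5 / (987 × 14.5) = 0.6766.
CD = 0.0299 + 0.0484 × 0.6766² = 0.05205.
D = q·S·CD = 987 × 14.5 × 0.05205 = 745 N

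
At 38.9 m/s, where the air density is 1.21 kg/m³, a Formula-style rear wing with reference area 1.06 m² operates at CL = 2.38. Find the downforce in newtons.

L = 2310 N

L = ½ρv²S·CL = ½ × 1.21 × 38.9² × 1.06 × 2.38 = 2310 N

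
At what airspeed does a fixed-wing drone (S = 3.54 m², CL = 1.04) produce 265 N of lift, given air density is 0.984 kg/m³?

v = 12.1 m/s

L = ½ρv²S·CL ⇒ v = √(2L/(ρ·S·CL))
v = √(2 × 265 / (0.984 × 3.54 × 1.04)) = √146.3 = 12.1 m/s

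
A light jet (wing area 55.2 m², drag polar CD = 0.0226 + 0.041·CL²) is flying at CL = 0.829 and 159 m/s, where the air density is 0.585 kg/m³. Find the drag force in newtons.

CD = 0.0226 + 0.041 × 0.829² = 0.05078
D = ½ρv²S·CD = ½ × 0.585 × 159² × 55.2 × 0.05078 = 20700 N

D = 20700 N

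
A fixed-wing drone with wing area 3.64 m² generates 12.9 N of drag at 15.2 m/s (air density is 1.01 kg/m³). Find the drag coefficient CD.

CD = 0.0304

From D = ½ρv²S·CD, rearranging gives CD = 2D/(ρv²S).
CD = 2 × 12.9 / (1.01 × 15.2² × 3.64) = 0.0304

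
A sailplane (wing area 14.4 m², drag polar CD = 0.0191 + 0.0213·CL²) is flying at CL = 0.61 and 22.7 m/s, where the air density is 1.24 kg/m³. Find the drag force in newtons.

CD = 0.0191 + 0.0213 × 0.61² = 0.02703
D = ½ρv²S·CD = ½ × 1.24 × 22.7² × 14.4 × 0.02703 = 124 N

D = 124 N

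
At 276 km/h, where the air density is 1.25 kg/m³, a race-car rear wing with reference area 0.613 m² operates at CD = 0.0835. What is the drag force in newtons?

Convert speed: v = 276 km/h ÷ 3.6 = 76.67 m/s.
D = ½ρv²S·CD = ½ × 1.25 × 76.67² × 0.613 × 0.0835 = 188 N

D = 188 N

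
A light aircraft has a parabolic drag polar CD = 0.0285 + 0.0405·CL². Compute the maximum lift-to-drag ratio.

For CD = CD0 + K·CL², (L/D)max occurs at CL* = √(CD0/K) and equals 1/(2√(K·CD0)).
(L/D)max = 1/(2√(0.0405 × 0.0285)) = 1/(2 × 0.03397) = 14.7

(L/D)max = 14.7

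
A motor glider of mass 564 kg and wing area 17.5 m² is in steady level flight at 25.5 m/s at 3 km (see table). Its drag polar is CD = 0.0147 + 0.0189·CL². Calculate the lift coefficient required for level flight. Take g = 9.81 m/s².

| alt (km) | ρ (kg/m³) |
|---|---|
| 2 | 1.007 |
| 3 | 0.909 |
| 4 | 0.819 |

At 3 km, from the table: ρ = 0.909 kg/m³.
In steady level flight, lift balances weight: W = mg = 564 × 9.81 = 5532.8 N.
q = ½ρv² = ½ × 0.909 × 25.5² = 295.5 Pa.
CL = 2W/(ρv²S) = 2×5532.8/(0.909×25.5²×17.5) = 1.07.

CL = 1.07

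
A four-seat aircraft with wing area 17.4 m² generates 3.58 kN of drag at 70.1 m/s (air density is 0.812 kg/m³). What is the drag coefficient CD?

From D = ½ρv²S·CD, rearranging gives CD = 2D/(ρv²S).
CD = 2 × 3580 / (0.812 × 70.1² × 17.4) = 0.103

CD = 0.103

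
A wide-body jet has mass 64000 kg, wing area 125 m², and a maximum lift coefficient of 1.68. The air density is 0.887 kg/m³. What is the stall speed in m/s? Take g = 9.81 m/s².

Stall occurs when L = W at CL,max. W = mg = 64000 × 9.81 = 6.278×10^5 N.
V_stall = √(2W/(ρ·S·CL,max)) = √(2 × 6.278×10^5 / (0.887 × 125 × 1.68))
V_stall = √6741 = 82.1 m/s

V_stall = 82.1 m/s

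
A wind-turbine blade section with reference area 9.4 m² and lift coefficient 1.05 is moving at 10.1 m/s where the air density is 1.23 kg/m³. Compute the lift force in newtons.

L = ½ρv²S·CL = ½ × 1.23 × 10.1² × 9.4 × 1.05 = 619 N

L = 619 N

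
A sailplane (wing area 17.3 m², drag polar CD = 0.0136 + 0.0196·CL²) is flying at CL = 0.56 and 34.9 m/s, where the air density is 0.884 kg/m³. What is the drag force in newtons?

CD = 0.0136 + 0.0196 × 0.56² = 0.01975
D = ½ρv²S·CD = ½ × 0.884 × 34.9² × 17.3 × 0.01975 = 184 N

D = 184 N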